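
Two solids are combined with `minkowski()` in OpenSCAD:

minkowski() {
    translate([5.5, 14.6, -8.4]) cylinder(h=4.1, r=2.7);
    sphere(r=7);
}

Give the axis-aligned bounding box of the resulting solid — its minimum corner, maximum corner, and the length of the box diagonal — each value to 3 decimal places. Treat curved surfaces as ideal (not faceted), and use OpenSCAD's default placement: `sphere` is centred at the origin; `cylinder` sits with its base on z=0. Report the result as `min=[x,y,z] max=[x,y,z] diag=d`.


A = translate([5.5, 14.6, -8.4]) cylinder(h=4.1, r=2.7) → bbox [2.8,11.9,-8.4] .. [8.2,17.3,-4.3]
B = sphere(r=7) → bbox [-7,-7,-7] .. [7,7,7]
lo = A.lo+B.lo = [2.8-7, 11.9-7, -8.4-7] = [-4.200,4.900,-15.400]
hi = A.hi+B.hi = [8.2+7, 17.3+7, -4.3+7] = [15.200,24.300,2.700]
diag = √(19.4²+19.4²+18.1²) = √1080.33 = 32.868

min=[-4.200,4.900,-15.400] max=[15.200,24.300,2.700] diag=32.868


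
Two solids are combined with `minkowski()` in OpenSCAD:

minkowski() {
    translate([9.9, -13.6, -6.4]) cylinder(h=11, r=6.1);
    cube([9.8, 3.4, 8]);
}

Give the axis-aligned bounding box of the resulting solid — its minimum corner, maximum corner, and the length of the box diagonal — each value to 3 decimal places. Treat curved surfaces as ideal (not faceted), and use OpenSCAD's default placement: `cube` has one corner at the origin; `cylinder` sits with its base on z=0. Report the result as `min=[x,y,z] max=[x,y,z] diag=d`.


A = translate([9.9, -13.6, -6.4]) cylinder(h=11, r=6.1) → bbox [3.8,-19.7,-6.4] .. [16,-7.5,4.6]
B = cube([9.8, 3.4, 8]) → bbox [0,0,0] .. [9.8,3.4,8]
lo = A.lo+B.lo = [3.8+0, -19.7+0, -6.4+0] = [3.800,-19.700,-6.400]
hi = A.hi+B.hi = [16+9.8, -7.5+3.4, 4.6+8] = [25.800,-4.100,12.600]
diag = √(22²+15.6²+19²) = √1088.36 = 32.990

min=[3.800,-19.700,-6.400] max=[25.800,-4.100,12.600] diag=32.990


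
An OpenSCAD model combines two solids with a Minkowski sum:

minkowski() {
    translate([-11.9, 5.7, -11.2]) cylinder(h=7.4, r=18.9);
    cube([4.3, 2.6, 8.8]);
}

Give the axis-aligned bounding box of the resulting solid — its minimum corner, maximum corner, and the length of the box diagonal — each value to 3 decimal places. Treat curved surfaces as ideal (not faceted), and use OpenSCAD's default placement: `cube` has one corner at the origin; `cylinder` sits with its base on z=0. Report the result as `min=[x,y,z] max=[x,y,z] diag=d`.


A = translate([-11.9, 5.7, -11.2]) cylinder(h=7.4, r=18.9) → bbox [-30.8,-13.2,-11.2] .. [7,24.6,-3.8]
B = cube([4.3, 2.6, 8.8]) → bbox [0,0,0] .. [4.3,2.6,8.8]
lo = A.lo+B.lo = [-30.8+0, -13.2+0, -11.2+0] = [-30.800,-13.200,-11.200]
hi = A.hi+B.hi = [7+4.3, 24.6+2.6, -3.8+8.8] = [11.300,27.200,5.000]
diag = √(42.1²+40.4²+16.2²) = √3667.01 = 60.556

min=[-30.800,-13.200,-11.200] max=[11.300,27.200,5.000] diag=60.556


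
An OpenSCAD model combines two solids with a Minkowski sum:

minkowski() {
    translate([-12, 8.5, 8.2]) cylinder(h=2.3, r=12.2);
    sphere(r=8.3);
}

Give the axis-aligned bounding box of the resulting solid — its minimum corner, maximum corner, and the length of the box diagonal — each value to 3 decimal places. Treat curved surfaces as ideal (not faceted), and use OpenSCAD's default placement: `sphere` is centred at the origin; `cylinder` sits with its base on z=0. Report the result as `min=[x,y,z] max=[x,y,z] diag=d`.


A = translate([-12, 8.5, 8.2]) cylinder(h=2.3, r=12.2) → bbox [-24.2,-3.7,8.2] .. [0.2,20.7,10.5]
B = sphere(r=8.3) → bbox [-8.3,-8.3,-8.3] .. [8.3,8.3,8.3]
lo = A.lo+B.lo = [-24.2-8.3, -3.7-8.3, 8.2-8.3] = [-32.500,-12.000,-0.100]
hi = A.hi+B.hi = [0.2+8.3, 20.7+8.3, 10.5+8.3] = [8.500,29.000,18.800]
diag = √(41²+41²+18.9²) = √3719.21 = 60.985

min=[-32.500,-12.000,-0.100] max=[8.500,29.000,18.800] diag=60.985


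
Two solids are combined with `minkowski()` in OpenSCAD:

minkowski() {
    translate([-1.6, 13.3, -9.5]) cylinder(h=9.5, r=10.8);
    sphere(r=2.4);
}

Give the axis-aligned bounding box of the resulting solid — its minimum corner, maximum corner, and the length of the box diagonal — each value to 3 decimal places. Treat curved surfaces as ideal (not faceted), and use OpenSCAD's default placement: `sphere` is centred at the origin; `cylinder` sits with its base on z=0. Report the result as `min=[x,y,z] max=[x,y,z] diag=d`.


A = translate([-1.6, 13.3, -9.5]) cylinder(h=9.5, r=10.8) → bbox [-12.4,2.5,-9.5] .. [9.2,24.1,0]
B = sphere(r=2.4) → bbox [-2.4,-2.4,-2.4] .. [2.4,2.4,2.4]
lo = A.lo+B.lo = [-12.4-2.4, 2.5-2.4, -9.5-2.4] = [-14.800,0.100,-11.900]
hi = A.hi+B.hi = [9.2+2.4, 24.1+2.4, 0+2.4] = [11.600,26.500,2.400]
diag = √(26.4²+26.4²+14.3²) = √1598.41 = 39.980

min=[-14.800,0.100,-11.900] max=[11.600,26.500,2.400] diag=39.980


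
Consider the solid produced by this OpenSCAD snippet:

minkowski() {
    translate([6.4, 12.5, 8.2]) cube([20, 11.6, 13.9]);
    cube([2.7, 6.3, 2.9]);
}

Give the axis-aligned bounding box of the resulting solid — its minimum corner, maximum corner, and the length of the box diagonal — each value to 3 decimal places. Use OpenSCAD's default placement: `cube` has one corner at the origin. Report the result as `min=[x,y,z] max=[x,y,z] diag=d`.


min=[6.400,12.500,8.200] max=[29.100,30.400,25.000] diag=33.436

A = translate([6.4, 12.5, 8.2]) cube([20, 11.6, 13.9]) → bbox [6.4,12.5,8.2] .. [26.4,24.1,22.1]
B = cube([2.7, 6.3, 2.9]) → bbox [0,0,0] .. [2.7,6.3,2.9]
lo = A.lo+B.lo = [6.4+0, 12.5+0, 8.2+0] = [6.400,12.500,8.200]
hi = A.hi+B.hi = [26.4+2.7, 24.1+6.3, 22.1+2.9] = [29.100,30.400,25.000]
diag = √(22.7²+17.9²+16.8²) = √1117.94 = 33.436


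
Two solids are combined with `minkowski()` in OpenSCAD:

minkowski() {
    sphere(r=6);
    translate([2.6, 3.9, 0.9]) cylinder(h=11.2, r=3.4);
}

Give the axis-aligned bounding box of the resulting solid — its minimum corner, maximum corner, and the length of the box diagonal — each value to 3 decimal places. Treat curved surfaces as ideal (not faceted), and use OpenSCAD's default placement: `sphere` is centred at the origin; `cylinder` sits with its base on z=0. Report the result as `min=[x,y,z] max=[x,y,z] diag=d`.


A = translate([2.6, 3.9, 0.9]) cylinder(h=11.2, r=3.4) → bbox [-0.8,0.5,0.9] .. [6,7.3,12.1]
B = sphere(r=6) → bbox [-6,-6,-6] .. [6,6,6]
lo = A.lo+B.lo = [-0.8-6, 0.5-6, 0.9-6] = [-6.800,-5.500,-5.100]
hi = A.hi+B.hi = [6+6, 7.3+6, 12.1+6] = [12.000,13.300,18.100]
diag = √(18.8²+18.8²+23.2²) = √1245.12 = 35.286

min=[-6.800,-5.500,-5.100] max=[12.000,13.300,18.100] diag=35.286


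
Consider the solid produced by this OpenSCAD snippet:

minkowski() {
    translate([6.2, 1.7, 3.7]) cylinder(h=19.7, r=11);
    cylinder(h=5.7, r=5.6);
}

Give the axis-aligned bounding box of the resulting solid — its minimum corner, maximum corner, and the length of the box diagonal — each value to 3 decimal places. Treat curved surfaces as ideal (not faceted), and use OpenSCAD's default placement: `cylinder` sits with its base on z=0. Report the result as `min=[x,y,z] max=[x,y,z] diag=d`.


A = translate([6.2, 1.7, 3.7]) cylinder(h=19.7, r=11) → bbox [-4.8,-9.3,3.7] .. [17.2,12.7,23.4]
B = cylinder(h=5.7, r=5.6) → bbox [-5.6,-5.6,0] .. [5.6,5.6,5.7]
lo = A.lo+B.lo = [-4.8-5.6, -9.3-5.6, 3.7+0] = [-10.400,-14.900,3.700]
hi = A.hi+B.hi = [17.2+5.6, 12.7+5.6, 23.4+5.7] = [22.800,18.300,29.100]
diag = √(33.2²+33.2²+25.4²) = √2849.64 = 53.382

min=[-10.400,-14.900,3.700] max=[22.800,18.300,29.100] diag=53.382


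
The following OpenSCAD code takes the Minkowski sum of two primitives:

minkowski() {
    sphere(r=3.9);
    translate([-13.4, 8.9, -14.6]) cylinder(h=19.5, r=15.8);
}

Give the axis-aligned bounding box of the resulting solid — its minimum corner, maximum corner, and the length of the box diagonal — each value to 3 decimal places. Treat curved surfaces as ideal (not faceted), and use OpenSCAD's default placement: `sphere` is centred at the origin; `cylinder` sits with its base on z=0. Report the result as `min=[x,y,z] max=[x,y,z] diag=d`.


min=[-33.100,-10.800,-18.500] max=[6.300,28.600,8.800] diag=62.048

A = translate([-13.4, 8.9, -14.6]) cylinder(h=19.5, r=15.8) → bbox [-29.2,-6.9,-14.6] .. [2.4,24.7,4.9]
B = sphere(r=3.9) → bbox [-3.9,-3.9,-3.9] .. [3.9,3.9,3.9]
lo = A.lo+B.lo = [-29.2-3.9, -6.9-3.9, -14.6-3.9] = [-33.100,-10.800,-18.500]
hi = A.hi+B.hi = [2.4+3.9, 24.7+3.9, 4.9+3.9] = [6.300,28.600,8.800]
diag = √(39.4²+39.4²+27.3²) = √3850.01 = 62.048


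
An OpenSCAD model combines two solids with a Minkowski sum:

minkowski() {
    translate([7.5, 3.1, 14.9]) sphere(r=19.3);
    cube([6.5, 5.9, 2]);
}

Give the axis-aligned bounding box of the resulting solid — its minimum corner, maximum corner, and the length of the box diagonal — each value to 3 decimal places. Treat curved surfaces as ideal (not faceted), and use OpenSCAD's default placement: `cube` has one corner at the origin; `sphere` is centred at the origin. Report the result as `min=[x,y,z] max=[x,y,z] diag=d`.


A = translate([7.5, 3.1, 14.9]) sphere(r=19.3) → bbox [-11.8,-16.2,-4.4] .. [26.8,22.4,34.2]
B = cube([6.5, 5.9, 2]) → bbox [0,0,0] .. [6.5,5.9,2]
lo = A.lo+B.lo = [-11.8+0, -16.2+0, -4.4+0] = [-11.800,-16.200,-4.400]
hi = A.hi+B.hi = [26.8+6.5, 22.4+5.9, 34.2+2] = [33.300,28.300,36.200]
diag = √(45.1²+44.5²+40.6²) = √5662.62 = 75.250

min=[-11.800,-16.200,-4.400] max=[33.300,28.300,36.200] diag=75.250


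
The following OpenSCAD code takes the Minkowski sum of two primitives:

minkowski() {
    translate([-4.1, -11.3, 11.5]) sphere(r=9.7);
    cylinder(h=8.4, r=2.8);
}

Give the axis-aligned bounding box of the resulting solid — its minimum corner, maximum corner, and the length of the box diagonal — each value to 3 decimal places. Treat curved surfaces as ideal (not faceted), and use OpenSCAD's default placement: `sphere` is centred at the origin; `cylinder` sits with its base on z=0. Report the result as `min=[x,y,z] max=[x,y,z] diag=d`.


A = translate([-4.1, -11.3, 11.5]) sphere(r=9.7) → bbox [-13.8,-21,1.8] .. [5.6,-1.6,21.2]
B = cylinder(h=8.4, r=2.8) → bbox [-2.8,-2.8,0] .. [2.8,2.8,8.4]
lo = A.lo+B.lo = [-13.8-2.8, -21-2.8, 1.8+0] = [-16.600,-23.800,1.800]
hi = A.hi+B.hi = [5.6+2.8, -1.6+2.8, 21.2+8.4] = [8.400,1.200,29.600]
diag = √(25²+25²+27.8²) = √2022.84 = 44.976

min=[-16.600,-23.800,1.800] max=[8.400,1.200,29.600] diag=44.976


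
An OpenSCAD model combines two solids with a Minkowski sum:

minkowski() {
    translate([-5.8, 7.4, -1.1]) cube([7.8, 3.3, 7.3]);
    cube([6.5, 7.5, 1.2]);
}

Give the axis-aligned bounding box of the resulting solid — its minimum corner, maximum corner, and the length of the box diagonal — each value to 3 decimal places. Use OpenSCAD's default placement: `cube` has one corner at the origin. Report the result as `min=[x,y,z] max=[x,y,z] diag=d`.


A = translate([-5.8, 7.4, -1.1]) cube([7.8, 3.3, 7.3]) → bbox [-5.8,7.4,-1.1] .. [2,10.7,6.2]
B = cube([6.5, 7.5, 1.2]) → bbox [0,0,0] .. [6.5,7.5,1.2]
lo = A.lo+B.lo = [-5.8+0, 7.4+0, -1.1+0] = [-5.800,7.400,-1.100]
hi = A.hi+B.hi = [2+6.5, 10.7+7.5, 6.2+1.2] = [8.500,18.200,7.400]
diag = √(14.3²+10.8²+8.5²) = √393.38 = 19.834

min=[-5.800,7.400,-1.100] max=[8.500,18.200,7.400] diag=19.834


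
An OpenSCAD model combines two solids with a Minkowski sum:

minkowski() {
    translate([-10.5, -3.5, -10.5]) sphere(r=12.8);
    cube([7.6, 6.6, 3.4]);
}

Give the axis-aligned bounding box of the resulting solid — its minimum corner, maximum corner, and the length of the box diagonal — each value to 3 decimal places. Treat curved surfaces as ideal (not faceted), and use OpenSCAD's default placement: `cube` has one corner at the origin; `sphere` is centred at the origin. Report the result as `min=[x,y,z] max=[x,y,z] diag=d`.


min=[-23.300,-16.300,-23.300] max=[9.900,15.900,5.700] diag=54.590

A = translate([-10.5, -3.5, -10.5]) sphere(r=12.8) → bbox [-23.3,-16.3,-23.3] .. [2.3,9.3,2.3]
B = cube([7.6, 6.6, 3.4]) → bbox [0,0,0] .. [7.6,6.6,3.4]
lo = A.lo+B.lo = [-23.3+0, -16.3+0, -23.3+0] = [-23.300,-16.300,-23.300]
hi = A.hi+B.hi = [2.3+7.6, 9.3+6.6, 2.3+3.4] = [9.900,15.900,5.700]
diag = √(33.2²+32.2²+29²) = √2980.08 = 54.590


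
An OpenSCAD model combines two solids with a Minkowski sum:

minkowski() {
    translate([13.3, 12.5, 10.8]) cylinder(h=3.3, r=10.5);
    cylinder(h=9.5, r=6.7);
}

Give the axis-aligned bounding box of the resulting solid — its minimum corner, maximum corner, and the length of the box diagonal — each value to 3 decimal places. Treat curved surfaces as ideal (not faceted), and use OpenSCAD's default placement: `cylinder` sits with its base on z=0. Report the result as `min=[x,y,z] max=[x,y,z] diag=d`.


A = translate([13.3, 12.5, 10.8]) cylinder(h=3.3, r=10.5) → bbox [2.8,2,10.8] .. [23.8,23,14.1]
B = cylinder(h=9.5, r=6.7) → bbox [-6.7,-6.7,0] .. [6.7,6.7,9.5]
lo = A.lo+B.lo = [2.8-6.7, 2-6.7, 10.8+0] = [-3.900,-4.700,10.800]
hi = A.hi+B.hi = [23.8+6.7, 23+6.7, 14.1+9.5] = [30.500,29.700,23.600]
diag = √(34.4²+34.4²+12.8²) = √2530.56 = 50.305

min=[-3.900,-4.700,10.800] max=[30.500,29.700,23.600] diag=50.305


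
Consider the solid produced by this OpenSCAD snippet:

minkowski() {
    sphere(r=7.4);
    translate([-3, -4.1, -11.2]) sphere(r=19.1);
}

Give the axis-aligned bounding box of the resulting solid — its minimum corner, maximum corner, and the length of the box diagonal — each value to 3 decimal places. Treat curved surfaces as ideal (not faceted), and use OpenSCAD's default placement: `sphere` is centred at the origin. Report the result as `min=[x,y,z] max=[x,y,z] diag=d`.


min=[-29.500,-30.600,-37.700] max=[23.500,22.400,15.300] diag=91.799

A = translate([-3, -4.1, -11.2]) sphere(r=19.1) → bbox [-22.1,-23.2,-30.3] .. [16.1,15,7.9]
B = sphere(r=7.4) → bbox [-7.4,-7.4,-7.4] .. [7.4,7.4,7.4]
lo = A.lo+B.lo = [-22.1-7.4, -23.2-7.4, -30.3-7.4] = [-29.500,-30.600,-37.700]
hi = A.hi+B.hi = [16.1+7.4, 15+7.4, 7.9+7.4] = [23.500,22.400,15.300]
diag = √(53²+53²+53²) = √8427 = 91.799


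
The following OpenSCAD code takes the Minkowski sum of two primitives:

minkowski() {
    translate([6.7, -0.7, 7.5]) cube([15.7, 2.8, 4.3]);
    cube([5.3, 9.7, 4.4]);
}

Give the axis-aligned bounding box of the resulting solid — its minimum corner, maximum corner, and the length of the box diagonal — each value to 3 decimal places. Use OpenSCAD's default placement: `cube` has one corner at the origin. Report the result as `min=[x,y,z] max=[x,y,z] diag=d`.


A = translate([6.7, -0.7, 7.5]) cube([15.7, 2.8, 4.3]) → bbox [6.7,-0.7,7.5] .. [22.4,2.1,11.8]
B = cube([5.3, 9.7, 4.4]) → bbox [0,0,0] .. [5.3,9.7,4.4]
lo = A.lo+B.lo = [6.7+0, -0.7+0, 7.5+0] = [6.700,-0.700,7.500]
hi = A.hi+B.hi = [22.4+5.3, 2.1+9.7, 11.8+4.4] = [27.700,11.800,16.200]
diag = √(21²+12.5²+8.7²) = √672.94 = 25.941

min=[6.700,-0.700,7.500] max=[27.700,11.800,16.200] diag=25.941


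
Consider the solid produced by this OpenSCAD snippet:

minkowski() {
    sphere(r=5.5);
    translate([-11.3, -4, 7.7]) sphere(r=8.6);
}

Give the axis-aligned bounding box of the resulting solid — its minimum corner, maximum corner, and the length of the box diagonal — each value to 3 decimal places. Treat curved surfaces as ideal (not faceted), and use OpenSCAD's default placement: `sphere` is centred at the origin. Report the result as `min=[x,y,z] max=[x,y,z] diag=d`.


min=[-25.400,-18.100,-6.400] max=[2.800,10.100,21.800] diag=48.844

A = translate([-11.3, -4, 7.7]) sphere(r=8.6) → bbox [-19.9,-12.6,-0.9] .. [-2.7,4.6,16.3]
B = sphere(r=5.5) → bbox [-5.5,-5.5,-5.5] .. [5.5,5.5,5.5]
lo = A.lo+B.lo = [-19.9-5.5, -12.6-5.5, -0.9-5.5] = [-25.400,-18.100,-6.400]
hi = A.hi+B.hi = [-2.7+5.5, 4.6+5.5, 16.3+5.5] = [2.800,10.100,21.800]
diag = √(28.2²+28.2²+28.2²) = √2385.72 = 48.844


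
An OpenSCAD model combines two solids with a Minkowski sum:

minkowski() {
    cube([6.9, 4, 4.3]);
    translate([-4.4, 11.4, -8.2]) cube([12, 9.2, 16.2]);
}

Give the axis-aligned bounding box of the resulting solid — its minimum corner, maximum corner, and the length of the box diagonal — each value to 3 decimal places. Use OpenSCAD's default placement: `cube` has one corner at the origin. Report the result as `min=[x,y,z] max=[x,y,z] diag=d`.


min=[-4.400,11.400,-8.200] max=[14.500,24.600,12.300] diag=30.850

A = translate([-4.4, 11.4, -8.2]) cube([12, 9.2, 16.2]) → bbox [-4.4,11.4,-8.2] .. [7.6,20.6,8]
B = cube([6.9, 4, 4.3]) → bbox [0,0,0] .. [6.9,4,4.3]
lo = A.lo+B.lo = [-4.4+0, 11.4+0, -8.2+0] = [-4.400,11.400,-8.200]
hi = A.hi+B.hi = [7.6+6.9, 20.6+4, 8+4.3] = [14.500,24.600,12.300]
diag = √(18.9²+13.2²+20.5²) = √951.7 = 30.850


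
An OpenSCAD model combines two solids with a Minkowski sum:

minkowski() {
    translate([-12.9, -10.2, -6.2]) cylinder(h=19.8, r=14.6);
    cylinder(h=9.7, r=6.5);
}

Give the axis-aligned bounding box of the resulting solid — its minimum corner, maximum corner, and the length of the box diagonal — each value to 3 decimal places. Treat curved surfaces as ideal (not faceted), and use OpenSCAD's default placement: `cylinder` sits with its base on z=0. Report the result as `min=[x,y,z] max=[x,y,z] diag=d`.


A = translate([-12.9, -10.2, -6.2]) cylinder(h=19.8, r=14.6) → bbox [-27.5,-24.8,-6.2] .. [1.7,4.4,13.6]
B = cylinder(h=9.7, r=6.5) → bbox [-6.5,-6.5,0] .. [6.5,6.5,9.7]
lo = A.lo+B.lo = [-27.5-6.5, -24.8-6.5, -6.2+0] = [-34.000,-31.300,-6.200]
hi = A.hi+B.hi = [1.7+6.5, 4.4+6.5, 13.6+9.7] = [8.200,10.900,23.300]
diag = √(42.2²+42.2²+29.5²) = √4431.93 = 66.573

min=[-34.000,-31.300,-6.200] max=[8.200,10.900,23.300] diag=66.573


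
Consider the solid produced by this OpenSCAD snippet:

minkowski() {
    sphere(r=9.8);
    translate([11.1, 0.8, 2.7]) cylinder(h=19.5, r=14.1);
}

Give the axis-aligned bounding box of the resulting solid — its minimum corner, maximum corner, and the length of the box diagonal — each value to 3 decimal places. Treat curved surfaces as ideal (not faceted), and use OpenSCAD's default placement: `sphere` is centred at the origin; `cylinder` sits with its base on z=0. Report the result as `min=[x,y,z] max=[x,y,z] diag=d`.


min=[-12.800,-23.100,-7.100] max=[35.000,24.700,32.000] diag=78.093

A = translate([11.1, 0.8, 2.7]) cylinder(h=19.5, r=14.1) → bbox [-3,-13.3,2.7] .. [25.2,14.9,22.2]
B = sphere(r=9.8) → bbox [-9.8,-9.8,-9.8] .. [9.8,9.8,9.8]
lo = A.lo+B.lo = [-3-9.8, -13.3-9.8, 2.7-9.8] = [-12.800,-23.100,-7.100]
hi = A.hi+B.hi = [25.2+9.8, 14.9+9.8, 22.2+9.8] = [35.000,24.700,32.000]
diag = √(47.8²+47.8²+39.1²) = √6098.49 = 78.093


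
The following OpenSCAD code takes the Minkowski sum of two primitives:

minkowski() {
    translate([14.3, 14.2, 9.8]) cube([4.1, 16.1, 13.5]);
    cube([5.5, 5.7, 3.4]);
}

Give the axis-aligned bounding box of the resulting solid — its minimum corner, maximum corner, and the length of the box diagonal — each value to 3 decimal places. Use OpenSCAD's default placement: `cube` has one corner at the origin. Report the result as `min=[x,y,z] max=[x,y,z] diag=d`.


min=[14.300,14.200,9.800] max=[23.900,36.000,26.700] diag=29.206

A = translate([14.3, 14.2, 9.8]) cube([4.1, 16.1, 13.5]) → bbox [14.3,14.2,9.8] .. [18.4,30.3,23.3]
B = cube([5.5, 5.7, 3.4]) → bbox [0,0,0] .. [5.5,5.7,3.4]
lo = A.lo+B.lo = [14.3+0, 14.2+0, 9.8+0] = [14.300,14.200,9.800]
hi = A.hi+B.hi = [18.4+5.5, 30.3+5.7, 23.3+3.4] = [23.900,36.000,26.700]
diag = √(9.6²+21.8²+16.9²) = √853.01 = 29.206


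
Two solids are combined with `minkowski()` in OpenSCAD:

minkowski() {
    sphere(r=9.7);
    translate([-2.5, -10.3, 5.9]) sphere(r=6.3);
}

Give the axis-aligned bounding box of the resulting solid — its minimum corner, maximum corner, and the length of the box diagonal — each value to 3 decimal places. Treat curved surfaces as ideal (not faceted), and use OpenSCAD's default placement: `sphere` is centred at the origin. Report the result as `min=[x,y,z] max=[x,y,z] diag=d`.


min=[-18.500,-26.300,-10.100] max=[13.500,5.700,21.900] diag=55.426

A = translate([-2.5, -10.3, 5.9]) sphere(r=6.3) → bbox [-8.8,-16.6,-0.4] .. [3.8,-4,12.2]
B = sphere(r=9.7) → bbox [-9.7,-9.7,-9.7] .. [9.7,9.7,9.7]
lo = A.lo+B.lo = [-8.8-9.7, -16.6-9.7, -0.4-9.7] = [-18.500,-26.300,-10.100]
hi = A.hi+B.hi = [3.8+9.7, -4+9.7, 12.2+9.7] = [13.500,5.700,21.900]
diag = √(32²+32²+32²) = √3072 = 55.426


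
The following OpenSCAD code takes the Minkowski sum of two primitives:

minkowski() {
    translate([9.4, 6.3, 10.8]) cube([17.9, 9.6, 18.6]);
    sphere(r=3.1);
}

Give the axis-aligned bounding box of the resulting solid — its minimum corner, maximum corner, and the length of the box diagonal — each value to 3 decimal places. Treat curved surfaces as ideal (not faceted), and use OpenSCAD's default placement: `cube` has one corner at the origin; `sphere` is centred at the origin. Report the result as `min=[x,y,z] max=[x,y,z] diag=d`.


A = translate([9.4, 6.3, 10.8]) cube([17.9, 9.6, 18.6]) → bbox [9.4,6.3,10.8] .. [27.3,15.9,29.4]
B = sphere(r=3.1) → bbox [-3.1,-3.1,-3.1] .. [3.1,3.1,3.1]
lo = A.lo+B.lo = [9.4-3.1, 6.3-3.1, 10.8-3.1] = [6.300,3.200,7.700]
hi = A.hi+B.hi = [27.3+3.1, 15.9+3.1, 29.4+3.1] = [30.400,19.000,32.500]
diag = √(24.1²+15.8²+24.8²) = √1445.49 = 38.020

min=[6.300,3.200,7.700] max=[30.400,19.000,32.500] diag=38.020


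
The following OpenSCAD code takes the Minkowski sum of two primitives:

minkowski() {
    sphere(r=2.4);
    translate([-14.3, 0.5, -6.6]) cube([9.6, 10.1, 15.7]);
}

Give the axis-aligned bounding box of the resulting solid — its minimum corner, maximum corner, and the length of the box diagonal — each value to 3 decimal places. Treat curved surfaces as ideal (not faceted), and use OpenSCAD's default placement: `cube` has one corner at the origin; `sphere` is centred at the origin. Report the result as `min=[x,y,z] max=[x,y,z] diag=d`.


min=[-16.700,-1.900,-9.000] max=[-2.300,13.000,11.500] diag=29.148

A = translate([-14.3, 0.5, -6.6]) cube([9.6, 10.1, 15.7]) → bbox [-14.3,0.5,-6.6] .. [-4.7,10.6,9.1]
B = sphere(r=2.4) → bbox [-2.4,-2.4,-2.4] .. [2.4,2.4,2.4]
lo = A.lo+B.lo = [-14.3-2.4, 0.5-2.4, -6.6-2.4] = [-16.700,-1.900,-9.000]
hi = A.hi+B.hi = [-4.7+2.4, 10.6+2.4, 9.1+2.4] = [-2.300,13.000,11.500]
diag = √(14.4²+14.9²+20.5²) = √849.62 = 29.148


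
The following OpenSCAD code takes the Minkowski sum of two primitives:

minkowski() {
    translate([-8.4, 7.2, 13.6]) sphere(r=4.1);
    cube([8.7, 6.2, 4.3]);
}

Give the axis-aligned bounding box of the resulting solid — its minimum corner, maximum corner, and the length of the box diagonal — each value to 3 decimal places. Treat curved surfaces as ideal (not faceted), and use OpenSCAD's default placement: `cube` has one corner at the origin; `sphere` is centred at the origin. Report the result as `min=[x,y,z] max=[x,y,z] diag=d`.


A = translate([-8.4, 7.2, 13.6]) sphere(r=4.1) → bbox [-12.5,3.1,9.5] .. [-4.3,11.3,17.7]
B = cube([8.7, 6.2, 4.3]) → bbox [0,0,0] .. [8.7,6.2,4.3]
lo = A.lo+B.lo = [-12.5+0, 3.1+0, 9.5+0] = [-12.500,3.100,9.500]
hi = A.hi+B.hi = [-4.3+8.7, 11.3+6.2, 17.7+4.3] = [4.400,17.500,22.000]
diag = √(16.9²+14.4²+12.5²) = √649.22 = 25.480

min=[-12.500,3.100,9.500] max=[4.400,17.500,22.000] diag=25.480


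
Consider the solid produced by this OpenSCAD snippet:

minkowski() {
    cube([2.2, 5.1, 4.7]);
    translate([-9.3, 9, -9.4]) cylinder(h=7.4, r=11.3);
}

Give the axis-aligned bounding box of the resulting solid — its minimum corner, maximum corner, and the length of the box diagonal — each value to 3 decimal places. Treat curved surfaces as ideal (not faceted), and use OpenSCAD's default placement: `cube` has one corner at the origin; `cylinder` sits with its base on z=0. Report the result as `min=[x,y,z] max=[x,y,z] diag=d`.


A = translate([-9.3, 9, -9.4]) cylinder(h=7.4, r=11.3) → bbox [-20.6,-2.3,-9.4] .. [2,20.3,-2]
B = cube([2.2, 5.1, 4.7]) → bbox [0,0,0] .. [2.2,5.1,4.7]
lo = A.lo+B.lo = [-20.6+0, -2.3+0, -9.4+0] = [-20.600,-2.300,-9.400]
hi = A.hi+B.hi = [2+2.2, 20.3+5.1, -2+4.7] = [4.200,25.400,2.700]
diag = √(24.8²+27.7²+12.1²) = √1528.74 = 39.099

min=[-20.600,-2.300,-9.400] max=[4.200,25.400,2.700] diag=39.099


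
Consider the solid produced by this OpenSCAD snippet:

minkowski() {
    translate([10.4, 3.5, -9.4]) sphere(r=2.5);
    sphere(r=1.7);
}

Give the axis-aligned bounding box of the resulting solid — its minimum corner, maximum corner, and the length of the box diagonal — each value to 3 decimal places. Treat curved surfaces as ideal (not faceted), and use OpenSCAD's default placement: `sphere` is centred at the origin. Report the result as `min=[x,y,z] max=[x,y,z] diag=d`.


A = translate([10.4, 3.5, -9.4]) sphere(r=2.5) → bbox [7.9,1,-11.9] .. [12.9,6,-6.9]
B = sphere(r=1.7) → bbox [-1.7,-1.7,-1.7] .. [1.7,1.7,1.7]
lo = A.lo+B.lo = [7.9-1.7, 1-1.7, -11.9-1.7] = [6.200,-0.700,-13.600]
hi = A.hi+B.hi = [12.9+1.7, 6+1.7, -6.9+1.7] = [14.600,7.700,-5.200]
diag = √(8.4²+8.4²+8.4²) = √211.68 = 14.549

min=[6.200,-0.700,-13.600] max=[14.600,7.700,-5.200] diag=14.549


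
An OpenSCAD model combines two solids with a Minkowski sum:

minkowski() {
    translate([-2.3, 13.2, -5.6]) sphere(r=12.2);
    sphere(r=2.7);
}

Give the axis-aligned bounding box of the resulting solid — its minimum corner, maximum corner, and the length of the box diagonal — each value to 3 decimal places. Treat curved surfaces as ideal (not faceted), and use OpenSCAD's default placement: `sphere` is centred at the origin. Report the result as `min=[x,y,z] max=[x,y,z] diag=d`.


A = translate([-2.3, 13.2, -5.6]) sphere(r=12.2) → bbox [-14.5,1,-17.8] .. [9.9,25.4,6.6]
B = sphere(r=2.7) → bbox [-2.7,-2.7,-2.7] .. [2.7,2.7,2.7]
lo = A.lo+B.lo = [-14.5-2.7, 1-2.7, -17.8-2.7] = [-17.200,-1.700,-20.500]
hi = A.hi+B.hi = [9.9+2.7, 25.4+2.7, 6.6+2.7] = [12.600,28.100,9.300]
diag = √(29.8²+29.8²+29.8²) = √2664.12 = 51.615

min=[-17.200,-1.700,-20.500] max=[12.600,28.100,9.300] diag=51.615


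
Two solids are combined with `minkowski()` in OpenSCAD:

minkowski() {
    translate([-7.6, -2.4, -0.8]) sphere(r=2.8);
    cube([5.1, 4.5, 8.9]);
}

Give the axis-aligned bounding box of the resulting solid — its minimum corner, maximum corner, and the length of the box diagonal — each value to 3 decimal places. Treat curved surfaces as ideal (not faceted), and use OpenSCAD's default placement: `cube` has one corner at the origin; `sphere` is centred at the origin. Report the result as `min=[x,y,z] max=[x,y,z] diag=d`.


min=[-10.400,-5.200,-3.600] max=[0.300,4.900,10.900] diag=20.658

A = translate([-7.6, -2.4, -0.8]) sphere(r=2.8) → bbox [-10.4,-5.2,-3.6] .. [-4.8,0.4,2]
B = cube([5.1, 4.5, 8.9]) → bbox [0,0,0] .. [5.1,4.5,8.9]
lo = A.lo+B.lo = [-10.4+0, -5.2+0, -3.6+0] = [-10.400,-5.200,-3.600]
hi = A.hi+B.hi = [-4.8+5.1, 0.4+4.5, 2+8.9] = [0.300,4.900,10.900]
diag = √(10.7²+10.1²+14.5²) = √426.75 = 20.658


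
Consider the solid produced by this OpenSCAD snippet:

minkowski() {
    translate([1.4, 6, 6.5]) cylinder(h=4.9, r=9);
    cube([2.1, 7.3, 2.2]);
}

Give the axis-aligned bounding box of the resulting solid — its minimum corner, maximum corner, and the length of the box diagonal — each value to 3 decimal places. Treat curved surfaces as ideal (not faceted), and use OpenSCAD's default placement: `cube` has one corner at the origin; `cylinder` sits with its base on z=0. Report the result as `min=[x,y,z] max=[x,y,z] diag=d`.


min=[-7.600,-3.000,6.500] max=[12.500,22.300,13.600] diag=33.083

A = translate([1.4, 6, 6.5]) cylinder(h=4.9, r=9) → bbox [-7.6,-3,6.5] .. [10.4,15,11.4]
B = cube([2.1, 7.3, 2.2]) → bbox [0,0,0] .. [2.1,7.3,2.2]
lo = A.lo+B.lo = [-7.6+0, -3+0, 6.5+0] = [-7.600,-3.000,6.500]
hi = A.hi+B.hi = [10.4+2.1, 15+7.3, 11.4+2.2] = [12.500,22.300,13.600]
diag = √(20.1²+25.3²+7.1²) = √1094.51 = 33.083


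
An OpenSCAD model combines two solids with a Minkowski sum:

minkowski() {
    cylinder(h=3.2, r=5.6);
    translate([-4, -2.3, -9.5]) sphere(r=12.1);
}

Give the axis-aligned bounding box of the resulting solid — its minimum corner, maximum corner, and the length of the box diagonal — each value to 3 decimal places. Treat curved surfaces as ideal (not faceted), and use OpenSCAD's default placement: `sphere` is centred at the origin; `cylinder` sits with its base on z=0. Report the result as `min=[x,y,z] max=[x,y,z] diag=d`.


A = translate([-4, -2.3, -9.5]) sphere(r=12.1) → bbox [-16.1,-14.4,-21.6] .. [8.1,9.8,2.6]
B = cylinder(h=3.2, r=5.6) → bbox [-5.6,-5.6,0] .. [5.6,5.6,3.2]
lo = A.lo+B.lo = [-16.1-5.6, -14.4-5.6, -21.6+0] = [-21.700,-20.000,-21.600]
hi = A.hi+B.hi = [8.1+5.6, 9.8+5.6, 2.6+3.2] = [13.700,15.400,5.800]
diag = √(35.4²+35.4²+27.4²) = √3257.08 = 57.071

min=[-21.700,-20.000,-21.600] max=[13.700,15.400,5.800] diag=57.071


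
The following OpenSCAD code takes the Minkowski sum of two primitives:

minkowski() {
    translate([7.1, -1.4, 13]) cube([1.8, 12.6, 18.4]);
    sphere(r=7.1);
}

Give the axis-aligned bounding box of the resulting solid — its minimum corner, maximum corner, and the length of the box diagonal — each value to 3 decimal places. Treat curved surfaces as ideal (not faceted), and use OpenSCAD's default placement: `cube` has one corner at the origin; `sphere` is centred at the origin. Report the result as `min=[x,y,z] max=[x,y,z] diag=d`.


A = translate([7.1, -1.4, 13]) cube([1.8, 12.6, 18.4]) → bbox [7.1,-1.4,13] .. [8.9,11.2,31.4]
B = sphere(r=7.1) → bbox [-7.1,-7.1,-7.1] .. [7.1,7.1,7.1]
lo = A.lo+B.lo = [7.1-7.1, -1.4-7.1, 13-7.1] = [0.000,-8.500,5.900]
hi = A.hi+B.hi = [8.9+7.1, 11.2+7.1, 31.4+7.1] = [16.000,18.300,38.500]
diag = √(16²+26.8²+32.6²) = √2037 = 45.133

min=[0.000,-8.500,5.900] max=[16.000,18.300,38.500] diag=45.133


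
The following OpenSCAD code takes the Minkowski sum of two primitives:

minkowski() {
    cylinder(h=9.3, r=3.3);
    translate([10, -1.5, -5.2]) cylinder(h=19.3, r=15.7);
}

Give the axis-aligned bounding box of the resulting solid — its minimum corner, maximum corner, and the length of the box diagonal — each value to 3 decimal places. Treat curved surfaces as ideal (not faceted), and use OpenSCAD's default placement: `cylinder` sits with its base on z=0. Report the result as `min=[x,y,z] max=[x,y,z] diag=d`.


min=[-9.000,-20.500,-5.200] max=[29.000,17.500,23.400] diag=60.877

A = translate([10, -1.5, -5.2]) cylinder(h=19.3, r=15.7) → bbox [-5.7,-17.2,-5.2] .. [25.7,14.2,14.1]
B = cylinder(h=9.3, r=3.3) → bbox [-3.3,-3.3,0] .. [3.3,3.3,9.3]
lo = A.lo+B.lo = [-5.7-3.3, -17.2-3.3, -5.2+0] = [-9.000,-20.500,-5.200]
hi = A.hi+B.hi = [25.7+3.3, 14.2+3.3, 14.1+9.3] = [29.000,17.500,23.400]
diag = √(38²+38²+28.6²) = √3705.96 = 60.877


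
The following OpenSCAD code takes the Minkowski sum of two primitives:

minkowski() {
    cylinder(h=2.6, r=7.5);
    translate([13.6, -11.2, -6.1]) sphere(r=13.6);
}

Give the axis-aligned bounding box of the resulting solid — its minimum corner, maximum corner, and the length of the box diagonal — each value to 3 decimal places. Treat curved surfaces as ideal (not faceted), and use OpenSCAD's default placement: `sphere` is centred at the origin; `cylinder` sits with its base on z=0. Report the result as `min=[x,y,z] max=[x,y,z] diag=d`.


A = translate([13.6, -11.2, -6.1]) sphere(r=13.6) → bbox [0,-24.8,-19.7] .. [27.2,2.4,7.5]
B = cylinder(h=2.6, r=7.5) → bbox [-7.5,-7.5,0] .. [7.5,7.5,2.6]
lo = A.lo+B.lo = [0-7.5, -24.8-7.5, -19.7+0] = [-7.500,-32.300,-19.700]
hi = A.hi+B.hi = [27.2+7.5, 2.4+7.5, 7.5+2.6] = [34.700,9.900,10.100]
diag = √(42.2²+42.2²+29.8²) = √4449.72 = 66.706

min=[-7.500,-32.300,-19.700] max=[34.700,9.900,10.100] diag=66.706


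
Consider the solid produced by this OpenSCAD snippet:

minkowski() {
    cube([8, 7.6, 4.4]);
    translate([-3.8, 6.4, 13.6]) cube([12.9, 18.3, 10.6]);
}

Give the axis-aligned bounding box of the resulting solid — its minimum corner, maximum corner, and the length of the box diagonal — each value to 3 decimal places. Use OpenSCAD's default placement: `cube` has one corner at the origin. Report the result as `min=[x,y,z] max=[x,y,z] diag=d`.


min=[-3.800,6.400,13.600] max=[17.100,32.300,28.600] diag=36.505

A = translate([-3.8, 6.4, 13.6]) cube([12.9, 18.3, 10.6]) → bbox [-3.8,6.4,13.6] .. [9.1,24.7,24.2]
B = cube([8, 7.6, 4.4]) → bbox [0,0,0] .. [8,7.6,4.4]
lo = A.lo+B.lo = [-3.8+0, 6.4+0, 13.6+0] = [-3.800,6.400,13.600]
hi = A.hi+B.hi = [9.1+8, 24.7+7.6, 24.2+4.4] = [17.100,32.300,28.600]
diag = √(20.9²+25.9²+15²) = √1332.62 = 36.505


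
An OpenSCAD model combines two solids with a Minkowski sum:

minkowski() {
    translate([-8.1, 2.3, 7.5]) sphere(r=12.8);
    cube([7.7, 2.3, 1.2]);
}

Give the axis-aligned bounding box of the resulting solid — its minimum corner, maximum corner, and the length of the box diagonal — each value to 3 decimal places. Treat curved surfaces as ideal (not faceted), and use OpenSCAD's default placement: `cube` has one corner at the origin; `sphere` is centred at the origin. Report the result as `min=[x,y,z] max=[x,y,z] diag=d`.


A = translate([-8.1, 2.3, 7.5]) sphere(r=12.8) → bbox [-20.9,-10.5,-5.3] .. [4.7,15.1,20.3]
B = cube([7.7, 2.3, 1.2]) → bbox [0,0,0] .. [7.7,2.3,1.2]
lo = A.lo+B.lo = [-20.9+0, -10.5+0, -5.3+0] = [-20.900,-10.500,-5.300]
hi = A.hi+B.hi = [4.7+7.7, 15.1+2.3, 20.3+1.2] = [12.400,17.400,21.500]
diag = √(33.3²+27.9²+26.8²) = √2605.54 = 51.044

min=[-20.900,-10.500,-5.300] max=[12.400,17.400,21.500] diag=51.044


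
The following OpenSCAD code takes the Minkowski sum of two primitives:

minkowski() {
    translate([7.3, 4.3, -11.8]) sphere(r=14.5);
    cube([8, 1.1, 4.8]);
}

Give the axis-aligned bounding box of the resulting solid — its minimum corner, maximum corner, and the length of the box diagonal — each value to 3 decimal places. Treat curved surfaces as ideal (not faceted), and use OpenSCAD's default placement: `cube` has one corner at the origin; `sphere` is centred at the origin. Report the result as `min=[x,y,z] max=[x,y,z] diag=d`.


min=[-7.200,-10.200,-26.300] max=[29.800,19.900,7.500] diag=58.459

A = translate([7.3, 4.3, -11.8]) sphere(r=14.5) → bbox [-7.2,-10.2,-26.3] .. [21.8,18.8,2.7]
B = cube([8, 1.1, 4.8]) → bbox [0,0,0] .. [8,1.1,4.8]
lo = A.lo+B.lo = [-7.2+0, -10.2+0, -26.3+0] = [-7.200,-10.200,-26.300]
hi = A.hi+B.hi = [21.8+8, 18.8+1.1, 2.7+4.8] = [29.800,19.900,7.500]
diag = √(37²+30.1²+33.8²) = √3417.45 = 58.459


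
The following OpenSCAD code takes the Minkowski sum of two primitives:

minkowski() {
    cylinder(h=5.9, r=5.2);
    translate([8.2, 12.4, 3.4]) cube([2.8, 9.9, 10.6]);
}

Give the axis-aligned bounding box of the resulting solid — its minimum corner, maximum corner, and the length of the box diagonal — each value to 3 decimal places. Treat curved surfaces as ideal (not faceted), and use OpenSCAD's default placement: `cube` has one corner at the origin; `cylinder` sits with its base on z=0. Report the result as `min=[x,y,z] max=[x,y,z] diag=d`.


A = translate([8.2, 12.4, 3.4]) cube([2.8, 9.9, 10.6]) → bbox [8.2,12.4,3.4] .. [11,22.3,14]
B = cylinder(h=5.9, r=5.2) → bbox [-5.2,-5.2,0] .. [5.2,5.2,5.9]
lo = A.lo+B.lo = [8.2-5.2, 12.4-5.2, 3.4+0] = [3.000,7.200,3.400]
hi = A.hi+B.hi = [11+5.2, 22.3+5.2, 14+5.9] = [16.200,27.500,19.900]
diag = √(13.2²+20.3²+16.5²) = √858.58 = 29.302

min=[3.000,7.200,3.400] max=[16.200,27.500,19.900] diag=29.302


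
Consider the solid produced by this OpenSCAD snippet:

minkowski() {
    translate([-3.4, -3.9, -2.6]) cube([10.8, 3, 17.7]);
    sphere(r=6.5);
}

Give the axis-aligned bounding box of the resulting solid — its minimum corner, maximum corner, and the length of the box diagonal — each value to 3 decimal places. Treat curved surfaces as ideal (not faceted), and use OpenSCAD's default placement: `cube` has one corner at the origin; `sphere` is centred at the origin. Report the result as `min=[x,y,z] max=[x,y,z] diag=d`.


A = translate([-3.4, -3.9, -2.6]) cube([10.8, 3, 17.7]) → bbox [-3.4,-3.9,-2.6] .. [7.4,-0.9,15.1]
B = sphere(r=6.5) → bbox [-6.5,-6.5,-6.5] .. [6.5,6.5,6.5]
lo = A.lo+B.lo = [-3.4-6.5, -3.9-6.5, -2.6-6.5] = [-9.900,-10.400,-9.100]
hi = A.hi+B.hi = [7.4+6.5, -0.9+6.5, 15.1+6.5] = [13.900,5.600,21.600]
diag = √(23.8²+16²+30.7²) = √1764.93 = 42.011

min=[-9.900,-10.400,-9.100] max=[13.900,5.600,21.600] diag=42.011


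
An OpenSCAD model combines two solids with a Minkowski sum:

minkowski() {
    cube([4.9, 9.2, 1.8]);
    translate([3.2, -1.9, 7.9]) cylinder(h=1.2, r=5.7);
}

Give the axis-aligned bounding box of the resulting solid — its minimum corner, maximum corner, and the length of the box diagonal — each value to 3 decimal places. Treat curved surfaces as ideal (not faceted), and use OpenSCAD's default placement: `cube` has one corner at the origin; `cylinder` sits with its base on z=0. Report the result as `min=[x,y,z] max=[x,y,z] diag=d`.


min=[-2.500,-7.600,7.900] max=[13.800,13.000,10.900] diag=26.440

A = translate([3.2, -1.9, 7.9]) cylinder(h=1.2, r=5.7) → bbox [-2.5,-7.6,7.9] .. [8.9,3.8,9.1]
B = cube([4.9, 9.2, 1.8]) → bbox [0,0,0] .. [4.9,9.2,1.8]
lo = A.lo+B.lo = [-2.5+0, -7.6+0, 7.9+0] = [-2.500,-7.600,7.900]
hi = A.hi+B.hi = [8.9+4.9, 3.8+9.2, 9.1+1.8] = [13.800,13.000,10.900]
diag = √(16.3²+20.6²+3²) = √699.05 = 26.440


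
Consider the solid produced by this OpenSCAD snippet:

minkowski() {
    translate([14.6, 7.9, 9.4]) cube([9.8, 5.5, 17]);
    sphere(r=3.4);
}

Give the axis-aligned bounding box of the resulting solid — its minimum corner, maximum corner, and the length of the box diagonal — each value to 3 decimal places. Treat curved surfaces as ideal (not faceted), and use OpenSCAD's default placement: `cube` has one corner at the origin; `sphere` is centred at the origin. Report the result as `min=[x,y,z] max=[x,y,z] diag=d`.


A = translate([14.6, 7.9, 9.4]) cube([9.8, 5.5, 17]) → bbox [14.6,7.9,9.4] .. [24.4,13.4,26.4]
B = sphere(r=3.4) → bbox [-3.4,-3.4,-3.4] .. [3.4,3.4,3.4]
lo = A.lo+B.lo = [14.6-3.4, 7.9-3.4, 9.4-3.4] = [11.200,4.500,6.000]
hi = A.hi+B.hi = [24.4+3.4, 13.4+3.4, 26.4+3.4] = [27.800,16.800,29.800]
diag = √(16.6²+12.3²+23.8²) = √993.29 = 31.517

min=[11.200,4.500,6.000] max=[27.800,16.800,29.800] diag=31.517


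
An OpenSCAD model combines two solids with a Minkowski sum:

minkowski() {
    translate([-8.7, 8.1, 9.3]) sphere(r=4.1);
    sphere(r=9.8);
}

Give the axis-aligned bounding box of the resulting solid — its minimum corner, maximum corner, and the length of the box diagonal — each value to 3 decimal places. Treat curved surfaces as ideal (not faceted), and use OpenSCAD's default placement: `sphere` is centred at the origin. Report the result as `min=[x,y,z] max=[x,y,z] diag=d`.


A = translate([-8.7, 8.1, 9.3]) sphere(r=4.1) → bbox [-12.8,4,5.2] .. [-4.6,12.2,13.4]
B = sphere(r=9.8) → bbox [-9.8,-9.8,-9.8] .. [9.8,9.8,9.8]
lo = A.lo+B.lo = [-12.8-9.8, 4-9.8, 5.2-9.8] = [-22.600,-5.800,-4.600]
hi = A.hi+B.hi = [-4.6+9.8, 12.2+9.8, 13.4+9.8] = [5.200,22.000,23.200]
diag = √(27.8²+27.8²+27.8²) = √2318.52 = 48.151

min=[-22.600,-5.800,-4.600] max=[5.200,22.000,23.200] diag=48.151


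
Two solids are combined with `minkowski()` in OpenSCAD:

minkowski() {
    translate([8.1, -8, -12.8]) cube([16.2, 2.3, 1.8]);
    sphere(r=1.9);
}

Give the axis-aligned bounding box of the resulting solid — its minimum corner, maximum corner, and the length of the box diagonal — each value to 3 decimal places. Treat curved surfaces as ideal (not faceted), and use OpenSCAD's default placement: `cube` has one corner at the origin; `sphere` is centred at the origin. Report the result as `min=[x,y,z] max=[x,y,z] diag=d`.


A = translate([8.1, -8, -12.8]) cube([16.2, 2.3, 1.8]) → bbox [8.1,-8,-12.8] .. [24.3,-5.7,-11]
B = sphere(r=1.9) → bbox [-1.9,-1.9,-1.9] .. [1.9,1.9,1.9]
lo = A.lo+B.lo = [8.1-1.9, -8-1.9, -12.8-1.9] = [6.200,-9.900,-14.700]
hi = A.hi+B.hi = [24.3+1.9, -5.7+1.9, -11+1.9] = [26.200,-3.800,-9.100]
diag = √(20²+6.1²+5.6²) = √468.57 = 21.646

min=[6.200,-9.900,-14.700] max=[26.200,-3.800,-9.100] diag=21.646
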